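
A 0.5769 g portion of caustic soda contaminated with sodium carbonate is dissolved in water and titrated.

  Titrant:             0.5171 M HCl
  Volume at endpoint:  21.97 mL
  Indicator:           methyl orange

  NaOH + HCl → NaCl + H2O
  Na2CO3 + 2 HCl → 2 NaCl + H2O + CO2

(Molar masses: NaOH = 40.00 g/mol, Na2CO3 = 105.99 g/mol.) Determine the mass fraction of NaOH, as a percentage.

n(HCl) = 0.02197 × 0.5171 = 0.01136 mol
Let x = n(NaOH), y = n(Na2CO3).
Titrant: 1x + 2y = 0.01136;  mass: 40.00x + 105.99y = 0.5769
Solving, x = 1.936 × 10^-3 mol, y = 4.712 × 10^-3 mol
mass of NaOH = 1.936 × 10^-3 × 40.00 = 0.07744 g
% NaOH = 0.07744 / 0.5769 × 100 = 13.42 %

13.42 %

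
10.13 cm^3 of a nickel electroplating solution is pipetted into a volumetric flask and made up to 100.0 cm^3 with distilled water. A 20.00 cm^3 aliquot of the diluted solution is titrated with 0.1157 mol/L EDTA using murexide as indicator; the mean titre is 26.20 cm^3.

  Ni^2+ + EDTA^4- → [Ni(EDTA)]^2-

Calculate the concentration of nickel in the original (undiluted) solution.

n(EDTA) = 0.02620 × 0.1157 = 3.031 × 10^-3 mol
n(Ni2+) in the aliquot = 3.031 × 10^-3 mol (1:1 ratio)
[Ni2+]_dilute = 3.031 × 10^-3 / 0.02000 = 0.1516 mol/L
Dilution factor = 100.0 / 10.13 = 9.872
[Ni2+]_stock = 0.1516 × 9.872 = 1.496 mol/L

1.496 mol/L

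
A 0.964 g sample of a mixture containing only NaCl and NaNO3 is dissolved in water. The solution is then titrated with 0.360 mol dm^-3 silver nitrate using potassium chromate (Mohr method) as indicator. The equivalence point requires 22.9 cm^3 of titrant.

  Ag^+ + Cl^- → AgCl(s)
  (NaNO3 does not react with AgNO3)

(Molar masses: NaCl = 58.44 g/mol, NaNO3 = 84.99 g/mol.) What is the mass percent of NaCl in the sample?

n(AgNO3) = 0.0229 × 0.360 = 8.24 × 10^-3 mol
Let x = n(NaCl), y = n(NaNO3).
Titrant: 1x = 8.24 × 10^-3;  mass: 58.44x + 84.99y = 0.964
Solving, x = 8.24 × 10^-3 mol, y = 5.67 × 10^-3 mol
mass of NaCl = 8.24 × 10^-3 × 58.44 = 0.482 g
% NaCl = 0.482 / 0.964 × 100 = 50.0 %

50.0 %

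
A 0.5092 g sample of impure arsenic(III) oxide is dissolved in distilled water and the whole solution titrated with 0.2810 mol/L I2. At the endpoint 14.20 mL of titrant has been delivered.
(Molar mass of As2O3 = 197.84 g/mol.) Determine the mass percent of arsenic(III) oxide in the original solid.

77.52 %

As2O3 + 2 I2 + 2 H2O → As2O5 + 4 HI
n(I2) = 0.01420 L × 0.2810 mol/L = 3.990 × 10^-3 mol
From the 1:2 ratio, n(As2O3) = 1/2 × 3.990 × 10^-3 = 1.995 × 10^-3 mol
mass of As2O3 = 1.995 × 10^-3 × 197.84 g/mol = 0.3947 g
% As2O3 = 0.3947 / 0.5092 × 100 = 77.52 %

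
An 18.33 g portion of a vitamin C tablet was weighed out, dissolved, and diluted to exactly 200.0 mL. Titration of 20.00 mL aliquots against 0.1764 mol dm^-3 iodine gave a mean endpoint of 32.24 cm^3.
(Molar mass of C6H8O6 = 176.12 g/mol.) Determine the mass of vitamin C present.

C6H8O6 + I2 → C6H6O6 + 2 HI
n(I2) per titration = 0.03224 × 0.1764 = 5.687 × 10^-3 mol
n(C6H8O6) in each aliquot = 5.687 × 10^-3 mol (1:1 ratio)
n(C6H8O6) in the whole flask = 5.687 × 10^-3 × 200.0/20.00 = 0.05687 mol
mass of C6H8O6 = 0.05687 × 176.12 = 10.02 g

10.02 g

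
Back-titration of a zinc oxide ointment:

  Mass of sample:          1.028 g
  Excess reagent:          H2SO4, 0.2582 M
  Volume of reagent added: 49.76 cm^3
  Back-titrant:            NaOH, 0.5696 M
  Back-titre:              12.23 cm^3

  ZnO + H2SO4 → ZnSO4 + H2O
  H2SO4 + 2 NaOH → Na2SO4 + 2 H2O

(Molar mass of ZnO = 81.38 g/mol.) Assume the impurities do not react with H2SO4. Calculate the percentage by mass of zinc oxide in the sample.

74.14 %

n(H2SO4) added = 0.04976 × 0.2582 = 0.01285 mol
n(NaOH) used in back-titration = 0.01223 × 0.5696 = 6.966 × 10^-3 mol
From the 1:2 ratio, n(H2SO4) left over = 1/2 × 6.966 × 10^-3 = 3.483 × 10^-3 mol
n(H2SO4) consumed by analyte = 0.01285 − 3.483 × 10^-3 = 9.365 × 10^-3 mol
n(ZnO) = 9.365 × 10^-3 mol (1:1 ratio)
mass of ZnO = 9.365 × 10^-3 × 81.38 = 0.7621 g
% ZnO = 0.7621 / 1.028 × 100 = 74.14 %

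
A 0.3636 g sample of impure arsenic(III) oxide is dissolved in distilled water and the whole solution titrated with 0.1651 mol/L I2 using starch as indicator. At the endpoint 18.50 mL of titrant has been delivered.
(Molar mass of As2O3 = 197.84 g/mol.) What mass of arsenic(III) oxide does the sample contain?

0.3021 g

As2O3 + 2 I2 + 2 H2O → As2O5 + 4 HI
n(I2) = 0.01850 L × 0.1651 mol/L = 3.054 × 10^-3 mol
From the 1:2 ratio, n(As2O3) = 1/2 × 3.054 × 10^-3 = 1.527 × 10^-3 mol
mass of As2O3 = 1.527 × 10^-3 × 197.84 g/mol = 0.3021 g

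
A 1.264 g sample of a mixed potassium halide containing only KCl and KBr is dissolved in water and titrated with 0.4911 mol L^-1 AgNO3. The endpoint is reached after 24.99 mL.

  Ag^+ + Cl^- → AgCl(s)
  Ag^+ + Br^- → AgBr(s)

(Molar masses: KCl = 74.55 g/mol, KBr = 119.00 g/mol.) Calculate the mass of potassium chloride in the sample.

0.3295 g

n(AgNO3) = 0.02499 × 0.4911 = 0.01227 mol
Let x = n(KCl), y = n(KBr).
Titrant: 1x + 1y = 0.01227;  mass: 74.55x + 119.00y = 1.264
Solving, x = 4.419 × 10^-3 mol, y = 7.853 × 10^-3 mol
mass of KCl = 4.419 × 10^-3 × 74.55 = 0.3295 g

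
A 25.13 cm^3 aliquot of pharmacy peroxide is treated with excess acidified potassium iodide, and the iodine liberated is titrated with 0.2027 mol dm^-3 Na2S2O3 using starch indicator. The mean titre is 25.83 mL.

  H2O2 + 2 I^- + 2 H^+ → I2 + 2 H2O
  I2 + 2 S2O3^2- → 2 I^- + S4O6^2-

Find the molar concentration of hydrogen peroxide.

n(S2O3^2-) = 0.02583 × 0.2027 = 5.236 × 10^-3 mol
n(I2) = n(S2O3^2-)/2 = 2.618 × 10^-3 mol
n(H2O2) in the aliquot = 2.618 × 10^-3 mol (1:1 ratio)
[H2O2] = 2.618 × 10^-3 / 0.02513 = 0.1042 mol/L

0.1042 mol/L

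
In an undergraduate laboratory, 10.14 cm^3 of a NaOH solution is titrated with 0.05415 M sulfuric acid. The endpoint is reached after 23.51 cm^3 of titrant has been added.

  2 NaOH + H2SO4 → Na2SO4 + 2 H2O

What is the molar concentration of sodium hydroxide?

0.2511 M

n(H2SO4) = 0.02351 L × 0.05415 mol/L = 1.273 × 10^-3 mol
From the 2:1 mole ratio, n(NaOH) = 2/1 × 1.273 × 10^-3 = 2.546 × 10^-3 mol
[NaOH] = 2.546 × 10^-3 mol / 0.01014 L = 0.2511 mol/L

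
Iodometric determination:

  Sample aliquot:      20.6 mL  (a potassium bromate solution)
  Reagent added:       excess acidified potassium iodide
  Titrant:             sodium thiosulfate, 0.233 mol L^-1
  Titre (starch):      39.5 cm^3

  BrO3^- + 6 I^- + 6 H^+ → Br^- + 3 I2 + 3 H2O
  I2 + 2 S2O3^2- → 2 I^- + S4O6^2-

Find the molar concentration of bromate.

n(S2O3^2-) = 0.0395 × 0.233 = 9.20 × 10^-3 mol
n(I2) = n(S2O3^2-)/2 = 4.60 × 10^-3 mol
From the 1:3 ratio, n(BrO3^-) in the aliquot = 1/3 × 4.60 × 10^-3 = 1.53 × 10^-3 mol
[BrO3^-] = 1.53 × 10^-3 / 0.0206 = 0.0745 mol/L

0.0745 mol/L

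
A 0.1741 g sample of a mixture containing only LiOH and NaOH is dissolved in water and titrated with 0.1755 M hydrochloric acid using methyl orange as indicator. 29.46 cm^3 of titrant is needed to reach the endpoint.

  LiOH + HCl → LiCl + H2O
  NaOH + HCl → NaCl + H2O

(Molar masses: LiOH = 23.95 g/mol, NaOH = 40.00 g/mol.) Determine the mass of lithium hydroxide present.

0.04881 g

n(HCl) = 0.02946 × 0.1755 = 5.170 × 10^-3 mol
Let x = n(LiOH), y = n(NaOH).
Titrant: 1x + 1y = 5.170 × 10^-3;  mass: 23.95x + 40.00y = 0.1741
Solving, x = 2.038 × 10^-3 mol, y = 3.132 × 10^-3 mol
mass of LiOH = 2.038 × 10^-3 × 23.95 = 0.04881 g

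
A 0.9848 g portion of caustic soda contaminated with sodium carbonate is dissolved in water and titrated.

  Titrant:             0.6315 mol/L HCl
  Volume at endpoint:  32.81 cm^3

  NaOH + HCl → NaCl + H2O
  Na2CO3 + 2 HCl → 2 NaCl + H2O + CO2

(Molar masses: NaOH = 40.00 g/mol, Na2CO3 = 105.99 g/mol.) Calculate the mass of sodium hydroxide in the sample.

n(HCl) = 0.03281 × 0.6315 = 0.02072 mol
Let x = n(NaOH), y = n(Na2CO3).
Titrant: 1x + 2y = 0.02072;  mass: 40.00x + 105.99y = 0.9848
Solving, x = 8.713 × 10^-3 mol, y = 6.003 × 10^-3 mol
mass of NaOH = 8.713 × 10^-3 × 40.00 = 0.3485 g

0.3485 g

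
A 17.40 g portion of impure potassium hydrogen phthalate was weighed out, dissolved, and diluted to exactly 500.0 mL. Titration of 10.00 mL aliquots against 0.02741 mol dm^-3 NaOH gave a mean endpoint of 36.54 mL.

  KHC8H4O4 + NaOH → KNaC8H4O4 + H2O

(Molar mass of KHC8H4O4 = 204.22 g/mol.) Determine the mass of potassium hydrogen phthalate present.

n(NaOH) per titration = 0.03654 × 0.02741 = 1.002 × 10^-3 mol
n(KHC8H4O4) in each aliquot = 1.002 × 10^-3 mol (1:1 ratio)
n(KHC8H4O4) in the whole flask = 1.002 × 10^-3 × 500.0/10.00 = 0.05008 mol
mass of KHC8H4O4 = 0.05008 × 204.22 = 10.23 g

10.23 g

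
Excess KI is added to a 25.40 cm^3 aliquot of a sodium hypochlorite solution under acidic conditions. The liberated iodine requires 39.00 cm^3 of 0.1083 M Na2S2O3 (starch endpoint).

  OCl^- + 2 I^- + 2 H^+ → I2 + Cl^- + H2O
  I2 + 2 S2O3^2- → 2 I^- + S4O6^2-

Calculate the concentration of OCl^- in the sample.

n(S2O3^2-) = 0.03900 × 0.1083 = 4.224 × 10^-3 mol
n(I2) = n(S2O3^2-)/2 = 2.112 × 10^-3 mol
n(OCl^-) in the aliquot = 2.112 × 10^-3 mol (1:1 ratio)
[OCl^-] = 2.112 × 10^-3 / 0.02540 = 0.08314 mol/L

0.08314 M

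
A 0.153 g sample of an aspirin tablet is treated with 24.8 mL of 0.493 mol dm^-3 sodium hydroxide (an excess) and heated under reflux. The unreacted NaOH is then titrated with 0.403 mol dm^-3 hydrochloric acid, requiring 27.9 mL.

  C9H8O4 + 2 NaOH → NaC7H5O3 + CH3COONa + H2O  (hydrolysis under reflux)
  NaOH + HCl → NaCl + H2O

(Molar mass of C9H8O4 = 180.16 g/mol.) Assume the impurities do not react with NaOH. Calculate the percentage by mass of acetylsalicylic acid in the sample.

57.9 %

n(NaOH) added = 0.0248 × 0.493 = 0.0122 mol
n(HCl) used in back-titration = 0.0279 × 0.403 = 0.0112 mol
n(NaOH) left over = 0.0112 mol (1:1 ratio)
n(NaOH) consumed by analyte = 0.0122 − 0.0112 = 9.83 × 10^-4 mol
From the 1:2 ratio, n(C9H8O4) = 1/2 × 9.83 × 10^-4 = 4.91 × 10^-4 mol
mass of C9H8O4 = 4.91 × 10^-4 × 180.16 = 0.0885 g
% C9H8O4 = 0.0885 / 0.153 × 100 = 57.9 %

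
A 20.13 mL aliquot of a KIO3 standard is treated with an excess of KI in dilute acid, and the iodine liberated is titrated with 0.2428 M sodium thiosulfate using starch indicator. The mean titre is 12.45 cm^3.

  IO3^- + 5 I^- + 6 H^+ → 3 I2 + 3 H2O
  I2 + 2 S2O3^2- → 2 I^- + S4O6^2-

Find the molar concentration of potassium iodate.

0.02503 M

n(S2O3^2-) = 0.01245 × 0.2428 = 3.023 × 10^-3 mol
n(I2) = n(S2O3^2-)/2 = 1.511 × 10^-3 mol
From the 1:3 ratio, n(IO3^-) in the aliquot = 1/3 × 1.511 × 10^-3 = 5.038 × 10^-4 mol
[IO3^-] = 5.038 × 10^-4 / 0.02013 = 0.02503 mol/L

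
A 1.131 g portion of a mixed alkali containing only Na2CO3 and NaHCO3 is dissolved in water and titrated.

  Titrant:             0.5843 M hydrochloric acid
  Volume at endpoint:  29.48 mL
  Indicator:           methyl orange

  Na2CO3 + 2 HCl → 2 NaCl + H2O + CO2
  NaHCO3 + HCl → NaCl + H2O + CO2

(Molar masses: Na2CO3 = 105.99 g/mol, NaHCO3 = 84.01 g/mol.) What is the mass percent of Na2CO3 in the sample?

n(HCl) = 0.02948 × 0.5843 = 0.01723 mol
Let x = n(Na2CO3), y = n(NaHCO3).
Titrant: 2x + 1y = 0.01723;  mass: 105.99x + 84.01y = 1.131
Solving, x = 5.096 × 10^-3 mol, y = 7.034 × 10^-3 mol
mass of Na2CO3 = 5.096 × 10^-3 × 105.99 = 0.5401 g
% Na2CO3 = 0.5401 / 1.131 × 100 = 47.75 %

47.75 %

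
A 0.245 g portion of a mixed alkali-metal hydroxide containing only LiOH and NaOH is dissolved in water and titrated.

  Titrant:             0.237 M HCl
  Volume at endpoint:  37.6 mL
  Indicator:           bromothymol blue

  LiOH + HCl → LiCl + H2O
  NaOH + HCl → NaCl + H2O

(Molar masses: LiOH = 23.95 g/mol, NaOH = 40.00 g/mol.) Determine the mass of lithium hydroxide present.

n(HCl) = 0.0376 × 0.237 = 8.91 × 10^-3 mol
Let x = n(LiOH), y = n(NaOH).
Titrant: 1x + 1y = 8.91 × 10^-3;  mass: 23.95x + 40.00y = 0.245
Solving, x = 6.94 × 10^-3 mol, y = 1.97 × 10^-3 mol
mass of LiOH = 6.94 × 10^-3 × 23.95 = 0.166 g

0.166 g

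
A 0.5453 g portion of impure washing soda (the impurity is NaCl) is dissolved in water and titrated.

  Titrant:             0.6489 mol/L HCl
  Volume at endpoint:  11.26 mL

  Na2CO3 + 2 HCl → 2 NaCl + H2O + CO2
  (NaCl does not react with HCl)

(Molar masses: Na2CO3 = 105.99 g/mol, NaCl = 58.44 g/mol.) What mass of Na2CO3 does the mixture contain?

n(HCl) = 0.01126 × 0.6489 = 7.307 × 10^-3 mol
Let x = n(Na2CO3), y = n(NaCl).
Titrant: 2x = 7.307 × 10^-3;  mass: 105.99x + 58.44y = 0.5453
Solving, x = 3.653 × 10^-3 mol, y = 2.705 × 10^-3 mol
mass of Na2CO3 = 3.653 × 10^-3 × 105.99 = 0.3872 g

0.3872 g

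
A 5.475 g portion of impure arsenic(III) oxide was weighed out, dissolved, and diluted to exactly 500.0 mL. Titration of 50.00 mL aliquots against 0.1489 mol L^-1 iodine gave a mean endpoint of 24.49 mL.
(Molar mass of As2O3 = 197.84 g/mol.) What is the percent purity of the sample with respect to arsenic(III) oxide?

As2O3 + 2 I2 + 2 H2O → As2O5 + 4 HI
n(I2) per titration = 0.02449 × 0.1489 = 3.647 × 10^-3 mol
From the 1:2 ratio, n(As2O3) in each aliquot = 1/2 × 3.647 × 10^-3 = 1.823 × 10^-3 mol
n(As2O3) in the whole flask = 1.823 × 10^-3 × 500.0/50.00 = 0.01823 mol
mass of As2O3 = 0.01823 × 197.84 = 3.607 g
% As2O3 = 3.607 / 5.475 × 100 = 65.88 %

65.88 %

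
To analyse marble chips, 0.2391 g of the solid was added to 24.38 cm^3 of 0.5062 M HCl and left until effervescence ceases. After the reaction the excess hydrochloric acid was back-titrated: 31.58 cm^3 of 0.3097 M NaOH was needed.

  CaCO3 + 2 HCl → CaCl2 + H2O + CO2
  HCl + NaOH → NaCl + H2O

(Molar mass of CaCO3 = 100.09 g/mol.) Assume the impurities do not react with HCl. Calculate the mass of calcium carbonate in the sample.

n(HCl) added = 0.02438 × 0.5062 = 0.01234 mol
n(NaOH) used in back-titration = 0.03158 × 0.3097 = 9.780 × 10^-3 mol
n(HCl) left over = 9.780 × 10^-3 mol (1:1 ratio)
n(HCl) consumed by analyte = 0.01234 − 9.780 × 10^-3 = 2.561 × 10^-3 mol
From the 1:2 ratio, n(CaCO3) = 1/2 × 2.561 × 10^-3 = 1.280 × 10^-3 mol
mass of CaCO3 = 1.280 × 10^-3 × 100.09 = 0.1282 g

0.1282 g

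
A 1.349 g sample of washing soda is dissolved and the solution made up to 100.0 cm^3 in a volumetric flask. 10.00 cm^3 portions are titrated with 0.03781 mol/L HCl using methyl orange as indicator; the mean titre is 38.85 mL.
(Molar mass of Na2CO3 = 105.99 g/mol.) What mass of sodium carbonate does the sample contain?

0.7785 g

Na2CO3 + 2 HCl → 2 NaCl + H2O + CO2
n(HCl) per titration = 0.03885 × 0.03781 = 1.469 × 10^-3 mol
From the 1:2 ratio, n(Na2CO3) in each aliquot = 1/2 × 1.469 × 10^-3 = 7.345 × 10^-4 mol
n(Na2CO3) in the whole flask = 7.345 × 10^-4 × 100.0/10.00 = 7.345 × 10^-3 mol
mass of Na2CO3 = 7.345 × 10^-3 × 105.99 = 0.7785 g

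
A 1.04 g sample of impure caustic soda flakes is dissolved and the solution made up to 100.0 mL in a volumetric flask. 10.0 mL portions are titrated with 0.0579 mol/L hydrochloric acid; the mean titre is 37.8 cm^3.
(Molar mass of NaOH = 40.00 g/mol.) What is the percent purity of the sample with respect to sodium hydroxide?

84.2 %

NaOH + HCl → NaCl + H2O
n(HCl) per titration = 0.0378 × 0.0579 = 2.19 × 10^-3 mol
n(NaOH) in each aliquot = 2.19 × 10^-3 mol (1:1 ratio)
n(NaOH) in the whole flask = 2.19 × 10^-3 × 100.0/10.0 = 0.0219 mol
mass of NaOH = 0.0219 × 40.00 = 0.875 g
% NaOH = 0.875 / 1.04 × 100 = 84.2 %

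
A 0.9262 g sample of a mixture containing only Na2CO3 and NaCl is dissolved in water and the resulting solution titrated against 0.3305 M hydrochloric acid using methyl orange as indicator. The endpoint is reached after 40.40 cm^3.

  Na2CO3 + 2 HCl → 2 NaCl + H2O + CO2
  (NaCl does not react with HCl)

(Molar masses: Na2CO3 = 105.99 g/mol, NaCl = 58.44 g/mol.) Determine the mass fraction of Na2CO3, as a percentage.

76.40 %

n(HCl) = 0.04040 × 0.3305 = 0.01335 mol
Let x = n(Na2CO3), y = n(NaCl).
Titrant: 2x = 0.01335;  mass: 105.99x + 58.44y = 0.9262
Solving, x = 6.676 × 10^-3 mol, y = 3.741 × 10^-3 mol
mass of Na2CO3 = 6.676 × 10^-3 × 105.99 = 0.7076 g
% Na2CO3 = 0.7076 / 0.9262 × 100 = 76.40 %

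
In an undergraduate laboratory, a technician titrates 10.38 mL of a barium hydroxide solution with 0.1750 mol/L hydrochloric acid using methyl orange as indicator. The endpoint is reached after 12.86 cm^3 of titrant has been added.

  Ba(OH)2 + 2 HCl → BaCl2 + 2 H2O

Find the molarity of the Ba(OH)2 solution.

0.1084 mol/L

n(HCl) = 0.01286 L × 0.1750 mol/L = 2.250 × 10^-3 mol
From the 1:2 mole ratio, n(Ba(OH)2) = 1/2 × 2.250 × 10^-3 = 1.125 × 10^-3 mol
[Ba(OH)2] = 1.125 × 10^-3 mol / 0.01038 L = 0.1084 mol/L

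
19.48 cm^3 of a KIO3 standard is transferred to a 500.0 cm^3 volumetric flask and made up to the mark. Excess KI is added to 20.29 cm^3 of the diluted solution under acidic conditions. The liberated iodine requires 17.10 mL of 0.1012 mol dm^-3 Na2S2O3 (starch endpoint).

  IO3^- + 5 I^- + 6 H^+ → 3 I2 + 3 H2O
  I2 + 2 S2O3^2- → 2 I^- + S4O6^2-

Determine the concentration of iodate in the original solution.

n(S2O3^2-) = 0.01710 × 0.1012 = 1.731 × 10^-3 mol
n(I2) = n(S2O3^2-)/2 = 8.653 × 10^-4 mol
From the 1:3 ratio, n(IO3^-) in the aliquot = 1/3 × 8.653 × 10^-4 = 2.884 × 10^-4 mol
[IO3^-]_dilute = 2.884 × 10^-4 / 0.02029 = 0.01421 mol/L
[IO3^-]_original = 0.01421 × 500.0/19.48 = 0.3649 mol/L

0.3649 mol/L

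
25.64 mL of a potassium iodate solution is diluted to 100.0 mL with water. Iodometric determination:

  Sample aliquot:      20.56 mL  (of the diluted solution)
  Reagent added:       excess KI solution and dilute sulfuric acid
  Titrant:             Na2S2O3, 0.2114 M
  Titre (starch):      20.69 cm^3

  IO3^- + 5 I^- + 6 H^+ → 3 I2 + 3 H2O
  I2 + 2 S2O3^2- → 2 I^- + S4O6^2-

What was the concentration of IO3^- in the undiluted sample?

0.1383 M

n(S2O3^2-) = 0.02069 × 0.2114 = 4.374 × 10^-3 mol
n(I2) = n(S2O3^2-)/2 = 2.187 × 10^-3 mol
From the 1:3 ratio, n(IO3^-) in the aliquot = 1/3 × 2.187 × 10^-3 = 7.290 × 10^-4 mol
[IO3^-]_dilute = 7.290 × 10^-4 / 0.02056 = 0.03546 mol/L
[IO3^-]_original = 0.03546 × 100.0/25.64 = 0.1383 mol/L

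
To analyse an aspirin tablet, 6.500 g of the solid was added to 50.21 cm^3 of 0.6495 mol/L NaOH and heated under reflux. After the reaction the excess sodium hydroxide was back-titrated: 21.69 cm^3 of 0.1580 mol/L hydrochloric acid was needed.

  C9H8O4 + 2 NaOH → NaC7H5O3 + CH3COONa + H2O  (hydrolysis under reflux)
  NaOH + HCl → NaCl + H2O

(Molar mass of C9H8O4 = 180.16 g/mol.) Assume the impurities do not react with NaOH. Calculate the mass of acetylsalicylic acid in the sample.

2.629 g

n(NaOH) added = 0.05021 × 0.6495 = 0.03261 mol
n(HCl) used in back-titration = 0.02169 × 0.1580 = 3.427 × 10^-3 mol
n(NaOH) left over = 3.427 × 10^-3 mol (1:1 ratio)
n(NaOH) consumed by analyte = 0.03261 − 3.427 × 10^-3 = 0.02918 mol
From the 1:2 ratio, n(C9H8O4) = 1/2 × 0.02918 = 0.01459 mol
mass of C9H8O4 = 0.01459 × 180.16 = 2.629 g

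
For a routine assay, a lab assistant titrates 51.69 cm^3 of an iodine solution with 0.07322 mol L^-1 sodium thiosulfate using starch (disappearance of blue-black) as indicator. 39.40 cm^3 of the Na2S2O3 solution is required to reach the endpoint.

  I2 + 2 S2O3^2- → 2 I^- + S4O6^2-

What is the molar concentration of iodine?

n(Na2S2O3) = 0.03940 L × 0.07322 mol/L = 2.885 × 10^-3 mol
From the 1:2 mole ratio, n(I2) = 1/2 × 2.885 × 10^-3 = 1.442 × 10^-3 mol
[I2] = 1.442 × 10^-3 mol / 0.05169 L = 0.02791 mol/L

0.02791 mol/L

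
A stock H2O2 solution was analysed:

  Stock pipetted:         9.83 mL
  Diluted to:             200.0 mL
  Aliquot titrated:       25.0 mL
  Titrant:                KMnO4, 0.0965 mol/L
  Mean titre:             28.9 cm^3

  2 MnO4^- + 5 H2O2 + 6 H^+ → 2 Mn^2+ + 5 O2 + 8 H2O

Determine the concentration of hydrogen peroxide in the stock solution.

n(KMnO4) = 0.0289 × 0.0965 = 2.79 × 10^-3 mol
From the 5:2 ratio, n(H2O2) in the aliquot = 5/2 × 2.79 × 10^-3 = 6.97 × 10^-3 mol
[H2O2]_dilute = 6.97 × 10^-3 / 0.0250 = 0.279 mol/L
Dilution factor = 200.0 / 9.83 = 20.35
[H2O2]_stock = 0.279 × 20.35 = 5.67 mol/L

5.67 mol/L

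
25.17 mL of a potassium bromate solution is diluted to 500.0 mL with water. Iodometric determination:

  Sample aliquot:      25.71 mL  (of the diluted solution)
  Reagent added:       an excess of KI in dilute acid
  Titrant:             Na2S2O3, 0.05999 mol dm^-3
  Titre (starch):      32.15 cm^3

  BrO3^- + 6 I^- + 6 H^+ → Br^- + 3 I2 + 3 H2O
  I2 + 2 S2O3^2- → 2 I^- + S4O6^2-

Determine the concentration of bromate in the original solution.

0.2484 mol/L

n(S2O3^2-) = 0.03215 × 0.05999 = 1.929 × 10^-3 mol
n(I2) = n(S2O3^2-)/2 = 9.643 × 10^-4 mol
From the 1:3 ratio, n(BrO3^-) in the aliquot = 1/3 × 9.643 × 10^-4 = 3.214 × 10^-4 mol
[BrO3^-]_dilute = 3.214 × 10^-4 / 0.02571 = 0.01250 mol/L
[BrO3^-]_original = 0.01250 × 500.0/25.17 = 0.2484 mol/L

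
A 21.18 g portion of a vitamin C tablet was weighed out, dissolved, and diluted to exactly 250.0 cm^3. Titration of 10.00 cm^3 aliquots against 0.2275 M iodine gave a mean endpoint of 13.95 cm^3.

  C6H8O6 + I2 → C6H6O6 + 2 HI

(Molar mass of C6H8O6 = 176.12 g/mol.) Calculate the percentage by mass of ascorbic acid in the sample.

65.97 %

n(I2) per titration = 0.01395 × 0.2275 = 3.174 × 10^-3 mol
n(C6H8O6) in each aliquot = 3.174 × 10^-3 mol (1:1 ratio)
n(C6H8O6) in the whole flask = 3.174 × 10^-3 × 250.0/10.00 = 0.07934 mol
mass of C6H8O6 = 0.07934 × 176.12 = 13.97 g
% C6H8O6 = 13.97 / 21.18 × 100 = 65.97 %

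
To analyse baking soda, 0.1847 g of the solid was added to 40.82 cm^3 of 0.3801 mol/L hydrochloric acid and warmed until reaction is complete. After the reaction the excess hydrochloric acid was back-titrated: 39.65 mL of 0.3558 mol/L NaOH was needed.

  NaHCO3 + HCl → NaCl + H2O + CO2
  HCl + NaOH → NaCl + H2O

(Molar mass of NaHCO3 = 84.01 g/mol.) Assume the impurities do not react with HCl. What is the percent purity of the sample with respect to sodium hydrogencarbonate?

n(HCl) added = 0.04082 × 0.3801 = 0.01552 mol
n(NaOH) used in back-titration = 0.03965 × 0.3558 = 0.01411 mol
n(HCl) left over = 0.01411 mol (1:1 ratio)
n(HCl) consumed by analyte = 0.01552 − 0.01411 = 1.408 × 10^-3 mol
n(NaHCO3) = 1.408 × 10^-3 mol (1:1 ratio)
mass of NaHCO3 = 1.408 × 10^-3 × 84.01 = 0.1183 g
% NaHCO3 = 0.1183 / 0.1847 × 100 = 64.05 %

64.05 %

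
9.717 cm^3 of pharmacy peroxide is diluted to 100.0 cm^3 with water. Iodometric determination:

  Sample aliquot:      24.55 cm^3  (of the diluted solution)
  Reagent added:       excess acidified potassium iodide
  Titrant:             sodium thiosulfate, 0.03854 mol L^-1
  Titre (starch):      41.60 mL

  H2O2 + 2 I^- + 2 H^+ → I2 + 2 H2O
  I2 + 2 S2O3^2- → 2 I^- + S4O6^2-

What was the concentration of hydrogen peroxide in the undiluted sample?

n(S2O3^2-) = 0.04160 × 0.03854 = 1.603 × 10^-3 mol
n(I2) = n(S2O3^2-)/2 = 8.016 × 10^-4 mol
n(H2O2) in the aliquot = 8.016 × 10^-4 mol (1:1 ratio)
[H2O2]_dilute = 8.016 × 10^-4 / 0.02455 = 0.03265 mol/L
[H2O2]_original = 0.03265 × 100.0/9.717 = 0.3360 mol/L

0.3360 mol/L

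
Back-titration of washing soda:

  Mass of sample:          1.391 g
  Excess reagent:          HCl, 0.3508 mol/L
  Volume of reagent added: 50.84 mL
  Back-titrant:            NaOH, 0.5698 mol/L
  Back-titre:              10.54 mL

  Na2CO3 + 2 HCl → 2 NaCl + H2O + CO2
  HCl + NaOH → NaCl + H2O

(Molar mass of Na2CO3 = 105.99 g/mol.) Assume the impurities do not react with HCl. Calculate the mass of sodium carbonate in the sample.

0.6269 g

n(HCl) added = 0.05084 × 0.3508 = 0.01783 mol
n(NaOH) used in back-titration = 0.01054 × 0.5698 = 6.006 × 10^-3 mol
n(HCl) left over = 6.006 × 10^-3 mol (1:1 ratio)
n(HCl) consumed by analyte = 0.01783 − 6.006 × 10^-3 = 0.01183 mol
From the 1:2 ratio, n(Na2CO3) = 1/2 × 0.01183 = 5.914 × 10^-3 mol
mass of Na2CO3 = 5.914 × 10^-3 × 105.99 = 0.6269 g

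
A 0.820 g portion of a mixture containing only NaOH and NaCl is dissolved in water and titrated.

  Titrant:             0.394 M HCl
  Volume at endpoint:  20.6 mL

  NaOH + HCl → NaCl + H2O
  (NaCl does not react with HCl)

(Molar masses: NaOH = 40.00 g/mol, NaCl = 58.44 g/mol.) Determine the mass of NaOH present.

n(HCl) = 0.0206 × 0.394 = 8.12 × 10^-3 mol
Let x = n(NaOH), y = n(NaCl).
Titrant: 1x = 8.12 × 10^-3;  mass: 40.00x + 58.44y = 0.820
Solving, x = 8.12 × 10^-3 mol, y = 8.48 × 10^-3 mol
mass of NaOH = 8.12 × 10^-3 × 40.00 = 0.325 g

0.325 g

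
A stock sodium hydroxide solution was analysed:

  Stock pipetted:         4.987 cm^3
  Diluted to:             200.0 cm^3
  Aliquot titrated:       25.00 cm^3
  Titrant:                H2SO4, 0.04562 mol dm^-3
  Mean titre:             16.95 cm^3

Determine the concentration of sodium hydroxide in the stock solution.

2 NaOH + H2SO4 → Na2SO4 + 2 H2O
n(H2SO4) = 0.01695 × 0.04562 = 7.733 × 10^-4 mol
From the 2:1 ratio, n(NaOH) in the aliquot = 2/1 × 7.733 × 10^-4 = 1.547 × 10^-3 mol
[NaOH]_dilute = 1.547 × 10^-3 / 0.02500 = 0.06186 mol/L
Dilution factor = 200.0 / 4.987 = 40.10
[NaOH]_stock = 0.06186 × 40.10 = 2.481 mol/L

2.481 mol/L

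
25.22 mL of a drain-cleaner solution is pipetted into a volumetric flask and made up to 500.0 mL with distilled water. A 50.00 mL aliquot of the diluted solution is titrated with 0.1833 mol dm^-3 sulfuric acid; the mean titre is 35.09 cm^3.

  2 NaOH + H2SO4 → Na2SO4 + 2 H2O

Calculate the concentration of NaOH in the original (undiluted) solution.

5.101 mol/L

n(H2SO4) = 0.03509 × 0.1833 = 6.432 × 10^-3 mol
From the 2:1 ratio, n(NaOH) in the aliquot = 2/1 × 6.432 × 10^-3 = 0.01286 mol
[NaOH]_dilute = 0.01286 / 0.05000 = 0.2573 mol/L
Dilution factor = 500.0 / 25.22 = 19.83
[NaOH]_stock = 0.2573 × 19.83 = 5.101 mol/L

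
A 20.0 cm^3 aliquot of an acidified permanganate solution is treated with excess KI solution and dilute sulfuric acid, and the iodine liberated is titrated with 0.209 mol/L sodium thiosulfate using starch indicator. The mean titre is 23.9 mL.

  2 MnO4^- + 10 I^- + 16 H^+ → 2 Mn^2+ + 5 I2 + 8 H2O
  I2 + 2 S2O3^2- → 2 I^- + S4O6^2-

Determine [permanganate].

n(S2O3^2-) = 0.0239 × 0.209 = 5.00 × 10^-3 mol
n(I2) = n(S2O3^2-)/2 = 2.50 × 10^-3 mol
From the 2:5 ratio, n(MnO4^-) in the aliquot = 2/5 × 2.50 × 10^-3 = 9.99 × 10^-4 mol
[MnO4^-] = 9.99 × 10^-4 / 0.0200 = 0.0500 mol/L

0.0500 mol/L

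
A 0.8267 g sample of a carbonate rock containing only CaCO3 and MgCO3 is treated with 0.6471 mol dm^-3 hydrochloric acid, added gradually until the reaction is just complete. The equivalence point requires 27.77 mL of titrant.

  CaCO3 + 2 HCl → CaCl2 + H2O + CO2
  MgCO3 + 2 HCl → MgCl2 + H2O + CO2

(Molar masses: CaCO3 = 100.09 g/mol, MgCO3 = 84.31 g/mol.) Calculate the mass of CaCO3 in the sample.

n(HCl) = 0.02777 × 0.6471 = 0.01797 mol
Let x = n(CaCO3), y = n(MgCO3).
Titrant: 2x + 2y = 0.01797;  mass: 100.09x + 84.31y = 0.8267
Solving, x = 4.384 × 10^-3 mol, y = 4.601 × 10^-3 mol
mass of CaCO3 = 4.384 × 10^-3 × 100.09 = 0.4388 g

0.4388 g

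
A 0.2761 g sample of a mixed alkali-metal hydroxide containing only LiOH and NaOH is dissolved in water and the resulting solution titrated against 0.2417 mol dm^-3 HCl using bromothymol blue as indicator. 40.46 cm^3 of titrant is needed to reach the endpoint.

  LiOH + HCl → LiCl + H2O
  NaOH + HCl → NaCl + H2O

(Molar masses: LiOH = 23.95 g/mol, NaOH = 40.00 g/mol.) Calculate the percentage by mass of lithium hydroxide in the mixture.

62.19 %

n(HCl) = 0.04046 × 0.2417 = 9.779 × 10^-3 mol
Let x = n(LiOH), y = n(NaOH).
Titrant: 1x + 1y = 9.779 × 10^-3;  mass: 23.95x + 40.00y = 0.2761
Solving, x = 7.169 × 10^-3 mol, y = 2.610 × 10^-3 mol
mass of LiOH = 7.169 × 10^-3 × 23.95 = 0.1717 g
% LiOH = 0.1717 / 0.2761 × 100 = 62.19 %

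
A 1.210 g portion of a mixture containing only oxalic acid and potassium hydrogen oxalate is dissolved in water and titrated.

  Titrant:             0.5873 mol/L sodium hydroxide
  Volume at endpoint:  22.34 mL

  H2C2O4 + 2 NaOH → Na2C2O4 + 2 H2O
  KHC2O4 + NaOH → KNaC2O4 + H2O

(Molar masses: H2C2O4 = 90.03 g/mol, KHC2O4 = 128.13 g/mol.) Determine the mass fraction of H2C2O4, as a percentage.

21.09 %

n(NaOH) = 0.02234 × 0.5873 = 0.01312 mol
Let x = n(H2C2O4), y = n(KHC2O4).
Titrant: 2x + 1y = 0.01312;  mass: 90.03x + 128.13y = 1.210
Solving, x = 2.834 × 10^-3 mol, y = 7.452 × 10^-3 mol
mass of H2C2O4 = 2.834 × 10^-3 × 90.03 = 0.2551 g
% H2C2O4 = 0.2551 / 1.210 × 100 = 21.09 %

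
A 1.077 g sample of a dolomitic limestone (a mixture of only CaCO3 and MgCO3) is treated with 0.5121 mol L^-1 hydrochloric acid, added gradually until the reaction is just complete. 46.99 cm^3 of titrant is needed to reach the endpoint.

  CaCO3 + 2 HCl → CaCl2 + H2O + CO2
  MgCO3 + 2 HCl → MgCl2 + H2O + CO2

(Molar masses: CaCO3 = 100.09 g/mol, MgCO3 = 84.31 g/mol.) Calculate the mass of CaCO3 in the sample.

n(HCl) = 0.04699 × 0.5121 = 0.02406 mol
Let x = n(CaCO3), y = n(MgCO3).
Titrant: 2x + 2y = 0.02406;  mass: 100.09x + 84.31y = 1.077
Solving, x = 3.967 × 10^-3 mol, y = 8.065 × 10^-3 mol
mass of CaCO3 = 3.967 × 10^-3 × 100.09 = 0.3971 g

0.3971 g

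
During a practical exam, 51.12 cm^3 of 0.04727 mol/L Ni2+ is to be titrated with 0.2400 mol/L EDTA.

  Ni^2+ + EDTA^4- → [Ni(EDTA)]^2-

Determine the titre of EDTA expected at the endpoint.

n(Ni2+) = 0.05112 L × 0.04727 mol/L = 2.416 × 10^-3 mol
n(EDTA) = 2.416 × 10^-3 mol (1:1 stoichiometry)
V(EDTA) = 2.416 × 10^-3 mol / 0.2400 mol/L = 0.01007 L = 10.07 mL

10.07 mL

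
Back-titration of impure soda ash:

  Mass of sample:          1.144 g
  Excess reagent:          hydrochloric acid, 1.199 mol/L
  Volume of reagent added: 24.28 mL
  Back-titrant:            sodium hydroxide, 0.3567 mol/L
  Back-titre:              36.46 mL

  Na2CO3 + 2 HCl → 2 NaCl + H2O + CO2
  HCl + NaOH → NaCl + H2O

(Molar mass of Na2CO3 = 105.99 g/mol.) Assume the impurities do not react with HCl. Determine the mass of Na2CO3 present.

n(HCl) added = 0.02428 × 1.199 = 0.02911 mol
n(NaOH) used in back-titration = 0.03646 × 0.3567 = 0.01301 mol
n(HCl) left over = 0.01301 mol (1:1 ratio)
n(HCl) consumed by analyte = 0.02911 − 0.01301 = 0.01611 mol
From the 1:2 ratio, n(Na2CO3) = 1/2 × 0.01611 = 8.053 × 10^-3 mol
mass of Na2CO3 = 8.053 × 10^-3 × 105.99 = 0.8536 g

0.8536 g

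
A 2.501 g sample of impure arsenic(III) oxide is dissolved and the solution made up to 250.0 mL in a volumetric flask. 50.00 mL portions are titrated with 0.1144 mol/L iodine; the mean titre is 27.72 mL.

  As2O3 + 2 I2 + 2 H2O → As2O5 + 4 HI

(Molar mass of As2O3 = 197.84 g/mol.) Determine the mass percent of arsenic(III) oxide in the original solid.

n(I2) per titration = 0.02772 × 0.1144 = 3.171 × 10^-3 mol
From the 1:2 ratio, n(As2O3) in each aliquot = 1/2 × 3.171 × 10^-3 = 1.586 × 10^-3 mol
n(As2O3) in the whole flask = 1.586 × 10^-3 × 250.0/50.00 = 7.928 × 10^-3 mol
mass of As2O3 = 7.928 × 10^-3 × 197.84 = 1.568 g
% As2O3 = 1.568 / 2.501 × 100 = 62.71 %

62.71 %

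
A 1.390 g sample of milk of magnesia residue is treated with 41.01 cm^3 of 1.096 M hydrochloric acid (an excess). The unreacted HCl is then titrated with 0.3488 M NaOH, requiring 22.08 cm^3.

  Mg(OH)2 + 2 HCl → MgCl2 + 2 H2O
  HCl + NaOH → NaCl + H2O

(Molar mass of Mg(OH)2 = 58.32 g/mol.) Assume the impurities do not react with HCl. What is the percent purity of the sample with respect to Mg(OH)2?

n(HCl) added = 0.04101 × 1.096 = 0.04495 mol
n(NaOH) used in back-titration = 0.02208 × 0.3488 = 7.702 × 10^-3 mol
n(HCl) left over = 7.702 × 10^-3 mol (1:1 ratio)
n(HCl) consumed by analyte = 0.04495 − 7.702 × 10^-3 = 0.03725 mol
From the 1:2 ratio, n(Mg(OH)2) = 1/2 × 0.03725 = 0.01862 mol
mass of Mg(OH)2 = 0.01862 × 58.32 = 1.086 g
% Mg(OH)2 = 1.086 / 1.390 × 100 = 78.14 %

78.14 %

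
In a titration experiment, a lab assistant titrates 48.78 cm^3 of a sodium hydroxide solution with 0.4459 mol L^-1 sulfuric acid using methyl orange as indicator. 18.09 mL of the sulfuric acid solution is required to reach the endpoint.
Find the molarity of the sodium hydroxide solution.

2 NaOH + H2SO4 → Na2SO4 + 2 H2O
n(H2SO4) = 0.01809 L × 0.4459 mol/L = 8.066 × 10^-3 mol
From the 2:1 mole ratio, n(NaOH) = 2/1 × 8.066 × 10^-3 = 0.01613 mol
[NaOH] = 0.01613 mol / 0.04878 L = 0.3307 mol/L

0.3307 mol/L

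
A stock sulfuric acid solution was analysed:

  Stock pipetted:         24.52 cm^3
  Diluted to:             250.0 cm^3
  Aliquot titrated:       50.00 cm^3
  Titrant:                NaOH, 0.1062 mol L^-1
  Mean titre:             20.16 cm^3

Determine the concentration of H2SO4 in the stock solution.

0.2183 mol/L

H2SO4 + 2 NaOH → Na2SO4 + 2 H2O
n(NaOH) = 0.02016 × 0.1062 = 2.141 × 10^-3 mol
From the 1:2 ratio, n(H2SO4) in the aliquot = 1/2 × 2.141 × 10^-3 = 1.070 × 10^-3 mol
[H2SO4]_dilute = 1.070 × 10^-3 / 0.05000 = 0.02141 mol/L
Dilution factor = 250.0 / 24.52 = 10.20
[H2SO4]_stock = 0.02141 × 10.20 = 0.2183 mol/L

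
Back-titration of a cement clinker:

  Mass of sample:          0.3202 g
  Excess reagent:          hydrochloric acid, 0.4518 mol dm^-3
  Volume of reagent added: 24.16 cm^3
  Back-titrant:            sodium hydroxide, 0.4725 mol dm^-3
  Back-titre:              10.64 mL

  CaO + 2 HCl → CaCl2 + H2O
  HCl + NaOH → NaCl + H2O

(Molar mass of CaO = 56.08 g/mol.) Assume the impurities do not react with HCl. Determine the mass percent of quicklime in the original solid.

n(HCl) added = 0.02416 × 0.4518 = 0.01092 mol
n(NaOH) used in back-titration = 0.01064 × 0.4725 = 5.027 × 10^-3 mol
n(HCl) left over = 5.027 × 10^-3 mol (1:1 ratio)
n(HCl) consumed by analyte = 0.01092 − 5.027 × 10^-3 = 5.888 × 10^-3 mol
From the 1:2 ratio, n(CaO) = 1/2 × 5.888 × 10^-3 = 2.944 × 10^-3 mol
mass of CaO = 2.944 × 10^-3 × 56.08 = 0.1651 g
% CaO = 0.1651 / 0.3202 × 100 = 51.56 %

51.56 %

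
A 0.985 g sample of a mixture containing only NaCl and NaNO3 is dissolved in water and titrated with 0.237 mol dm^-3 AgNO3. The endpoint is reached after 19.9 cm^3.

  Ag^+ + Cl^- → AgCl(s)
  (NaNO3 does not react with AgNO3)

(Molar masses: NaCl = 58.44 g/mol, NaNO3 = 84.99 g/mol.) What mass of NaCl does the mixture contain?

0.276 g

n(AgNO3) = 0.0199 × 0.237 = 4.72 × 10^-3 mol
Let x = n(NaCl), y = n(NaNO3).
Titrant: 1x = 4.72 × 10^-3;  mass: 58.44x + 84.99y = 0.985
Solving, x = 4.72 × 10^-3 mol, y = 8.35 × 10^-3 mol
mass of NaCl = 4.72 × 10^-3 × 58.44 = 0.276 g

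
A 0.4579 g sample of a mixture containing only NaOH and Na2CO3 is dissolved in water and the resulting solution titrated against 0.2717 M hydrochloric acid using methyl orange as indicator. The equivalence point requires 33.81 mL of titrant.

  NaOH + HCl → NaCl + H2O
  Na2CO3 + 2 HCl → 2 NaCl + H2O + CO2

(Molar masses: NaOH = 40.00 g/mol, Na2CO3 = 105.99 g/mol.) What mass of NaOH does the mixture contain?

n(HCl) = 0.03381 × 0.2717 = 9.186 × 10^-3 mol
Let x = n(NaOH), y = n(Na2CO3).
Titrant: 1x + 2y = 9.186 × 10^-3;  mass: 40.00x + 105.99y = 0.4579
Solving, x = 2.226 × 10^-3 mol, y = 3.480 × 10^-3 mol
mass of NaOH = 2.226 × 10^-3 × 40.00 = 0.08902 g

0.08902 g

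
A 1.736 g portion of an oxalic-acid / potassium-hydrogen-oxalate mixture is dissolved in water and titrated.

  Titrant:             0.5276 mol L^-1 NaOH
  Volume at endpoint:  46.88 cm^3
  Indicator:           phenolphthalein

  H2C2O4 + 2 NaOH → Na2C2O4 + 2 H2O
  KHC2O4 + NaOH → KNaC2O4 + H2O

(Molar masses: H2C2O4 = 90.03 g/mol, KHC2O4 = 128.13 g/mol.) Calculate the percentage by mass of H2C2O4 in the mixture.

n(NaOH) = 0.04688 × 0.5276 = 0.02473 mol
Let x = n(H2C2O4), y = n(KHC2O4).
Titrant: 2x + 1y = 0.02473;  mass: 90.03x + 128.13y = 1.736
Solving, x = 8.622 × 10^-3 mol, y = 7.491 × 10^-3 mol
mass of H2C2O4 = 8.622 × 10^-3 × 90.03 = 0.7762 g
% H2C2O4 = 0.7762 / 1.736 × 100 = 44.71 %

44.71 %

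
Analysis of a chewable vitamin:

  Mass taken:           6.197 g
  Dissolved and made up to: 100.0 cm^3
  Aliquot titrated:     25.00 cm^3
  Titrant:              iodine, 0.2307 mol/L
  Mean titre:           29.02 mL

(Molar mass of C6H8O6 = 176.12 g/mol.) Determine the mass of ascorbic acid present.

4.716 g

C6H8O6 + I2 → C6H6O6 + 2 HI
n(I2) per titration = 0.02902 × 0.2307 = 6.695 × 10^-3 mol
n(C6H8O6) in each aliquot = 6.695 × 10^-3 mol (1:1 ratio)
n(C6H8O6) in the whole flask = 6.695 × 10^-3 × 100.0/25.00 = 0.02678 mol
mass of C6H8O6 = 0.02678 × 176.12 = 4.716 g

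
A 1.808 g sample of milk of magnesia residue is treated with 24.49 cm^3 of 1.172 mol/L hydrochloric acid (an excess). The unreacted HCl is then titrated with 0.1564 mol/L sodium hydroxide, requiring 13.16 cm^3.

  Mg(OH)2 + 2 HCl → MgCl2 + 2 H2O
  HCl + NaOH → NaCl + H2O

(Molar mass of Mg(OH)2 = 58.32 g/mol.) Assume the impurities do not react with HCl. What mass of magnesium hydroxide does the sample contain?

n(HCl) added = 0.02449 × 1.172 = 0.02870 mol
n(NaOH) used in back-titration = 0.01316 × 0.1564 = 2.058 × 10^-3 mol
n(HCl) left over = 2.058 × 10^-3 mol (1:1 ratio)
n(HCl) consumed by analyte = 0.02870 − 2.058 × 10^-3 = 0.02664 mol
From the 1:2 ratio, n(Mg(OH)2) = 1/2 × 0.02664 = 0.01332 mol
mass of Mg(OH)2 = 0.01332 × 58.32 = 0.7769 g

0.7769 g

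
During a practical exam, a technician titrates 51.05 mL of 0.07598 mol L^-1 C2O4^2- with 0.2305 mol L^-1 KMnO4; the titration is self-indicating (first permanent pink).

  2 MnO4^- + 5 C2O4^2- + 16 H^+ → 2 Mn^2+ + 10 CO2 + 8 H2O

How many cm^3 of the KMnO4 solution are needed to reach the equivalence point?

6.731 mL

n(C2O4^2-) = 0.05105 L × 0.07598 mol/L = 3.879 × 10^-3 mol
From the 2:5 stoichiometry, n(KMnO4) = 2/5 × 3.879 × 10^-3 = 1.552 × 10^-3 mol
V(KMnO4) = 1.552 × 10^-3 mol / 0.2305 mol/L = 0.006731 L = 6.731 mL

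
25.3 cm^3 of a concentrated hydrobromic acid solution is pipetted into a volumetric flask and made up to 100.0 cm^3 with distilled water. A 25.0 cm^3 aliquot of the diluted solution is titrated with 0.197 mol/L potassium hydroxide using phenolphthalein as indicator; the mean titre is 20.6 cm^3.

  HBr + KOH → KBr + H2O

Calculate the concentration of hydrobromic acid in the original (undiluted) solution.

0.642 mol/L

n(KOH) = 0.0206 × 0.197 = 4.06 × 10^-3 mol
n(HBr) in the aliquot = 4.06 × 10^-3 mol (1:1 ratio)
[HBr]_dilute = 4.06 × 10^-3 / 0.0250 = 0.162 mol/L
Dilution factor = 100.0 / 25.3 = 3.953
[HBr]_stock = 0.162 × 3.953 = 0.642 mol/L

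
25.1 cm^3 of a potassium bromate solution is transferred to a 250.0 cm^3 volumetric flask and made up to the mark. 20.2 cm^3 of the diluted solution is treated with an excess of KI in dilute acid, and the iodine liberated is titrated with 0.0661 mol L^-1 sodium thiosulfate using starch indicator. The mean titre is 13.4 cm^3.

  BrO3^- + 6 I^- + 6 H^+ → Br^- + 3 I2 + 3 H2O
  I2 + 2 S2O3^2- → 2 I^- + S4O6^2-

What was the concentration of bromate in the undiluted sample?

n(S2O3^2-) = 0.0134 × 0.0661 = 8.86 × 10^-4 mol
n(I2) = n(S2O3^2-)/2 = 4.43 × 10^-4 mol
From the 1:3 ratio, n(BrO3^-) in the aliquot = 1/3 × 4.43 × 10^-4 = 1.48 × 10^-4 mol
[BrO3^-]_dilute = 1.48 × 10^-4 / 0.0202 = 0.00731 mol/L
[BrO3^-]_original = 0.00731 × 250.0/25.1 = 0.0728 mol/L

0.0728 mol/L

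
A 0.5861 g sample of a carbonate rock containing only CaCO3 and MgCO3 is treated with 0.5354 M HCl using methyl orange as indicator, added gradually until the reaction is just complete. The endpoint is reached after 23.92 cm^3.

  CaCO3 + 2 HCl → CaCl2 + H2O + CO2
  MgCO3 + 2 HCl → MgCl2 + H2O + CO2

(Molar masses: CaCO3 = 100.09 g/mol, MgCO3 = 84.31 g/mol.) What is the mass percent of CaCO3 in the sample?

n(HCl) = 0.02392 × 0.5354 = 0.01281 mol
Let x = n(CaCO3), y = n(MgCO3).
Titrant: 2x + 2y = 0.01281;  mass: 100.09x + 84.31y = 0.5861
Solving, x = 2.930 × 10^-3 mol, y = 3.474 × 10^-3 mol
mass of CaCO3 = 2.930 × 10^-3 × 100.09 = 0.2932 g
% CaCO3 = 0.2932 / 0.5861 × 100 = 50.03 %

50.03 %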